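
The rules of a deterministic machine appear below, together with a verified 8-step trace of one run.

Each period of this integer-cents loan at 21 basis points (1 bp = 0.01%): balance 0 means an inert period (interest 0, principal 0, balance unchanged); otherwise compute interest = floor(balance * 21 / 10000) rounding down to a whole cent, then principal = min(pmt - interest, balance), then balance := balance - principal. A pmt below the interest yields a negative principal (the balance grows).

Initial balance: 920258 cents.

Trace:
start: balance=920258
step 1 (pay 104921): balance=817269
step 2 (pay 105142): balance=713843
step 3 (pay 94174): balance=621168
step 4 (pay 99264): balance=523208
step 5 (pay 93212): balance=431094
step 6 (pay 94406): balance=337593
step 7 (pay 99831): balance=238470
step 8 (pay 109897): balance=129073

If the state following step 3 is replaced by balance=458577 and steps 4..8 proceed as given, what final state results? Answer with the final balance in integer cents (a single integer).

0

state after step 3 := balance=458577
step 4 (pay 99264): balance=360276
step 5 (pay 93212): balance=267820
step 6 (pay 94406): balance=173976
step 7 (pay 99831): balance=74510
step 8 (pay 109897): balance=0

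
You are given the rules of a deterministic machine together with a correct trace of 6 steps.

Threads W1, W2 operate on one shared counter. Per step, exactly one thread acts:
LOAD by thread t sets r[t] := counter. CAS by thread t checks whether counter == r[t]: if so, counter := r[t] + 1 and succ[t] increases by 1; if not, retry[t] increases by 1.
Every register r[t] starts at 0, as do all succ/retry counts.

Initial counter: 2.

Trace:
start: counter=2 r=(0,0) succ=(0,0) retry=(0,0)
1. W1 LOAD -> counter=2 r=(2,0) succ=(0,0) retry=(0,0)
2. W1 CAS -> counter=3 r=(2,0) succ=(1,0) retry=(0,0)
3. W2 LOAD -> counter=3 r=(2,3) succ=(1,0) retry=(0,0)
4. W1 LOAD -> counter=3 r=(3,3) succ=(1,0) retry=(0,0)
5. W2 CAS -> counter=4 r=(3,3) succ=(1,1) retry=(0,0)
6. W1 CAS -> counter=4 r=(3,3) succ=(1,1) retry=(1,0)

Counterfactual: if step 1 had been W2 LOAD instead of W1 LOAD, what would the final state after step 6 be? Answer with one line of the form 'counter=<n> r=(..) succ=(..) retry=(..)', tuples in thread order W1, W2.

counter=3 r=(2,2) succ=(0,1) retry=(2,0)

(re-executing from step 1 with the substitution; state before step 1: counter=2 r=(0,0) succ=(0,0) retry=(0,0))
1. W2 LOAD -> counter=2 r=(0,2) succ=(0,0) retry=(0,0)
2. W1 CAS -> counter=2 r=(0,2) succ=(0,0) retry=(1,0)
3. W2 LOAD -> counter=2 r=(0,2) succ=(0,0) retry=(1,0)
4. W1 LOAD -> counter=2 r=(2,2) succ=(0,0) retry=(1,0)
5. W2 CAS -> counter=3 r=(2,2) succ=(0,1) retry=(1,0)
6. W1 CAS -> counter=3 r=(2,2) succ=(0,1) retry=(2,0)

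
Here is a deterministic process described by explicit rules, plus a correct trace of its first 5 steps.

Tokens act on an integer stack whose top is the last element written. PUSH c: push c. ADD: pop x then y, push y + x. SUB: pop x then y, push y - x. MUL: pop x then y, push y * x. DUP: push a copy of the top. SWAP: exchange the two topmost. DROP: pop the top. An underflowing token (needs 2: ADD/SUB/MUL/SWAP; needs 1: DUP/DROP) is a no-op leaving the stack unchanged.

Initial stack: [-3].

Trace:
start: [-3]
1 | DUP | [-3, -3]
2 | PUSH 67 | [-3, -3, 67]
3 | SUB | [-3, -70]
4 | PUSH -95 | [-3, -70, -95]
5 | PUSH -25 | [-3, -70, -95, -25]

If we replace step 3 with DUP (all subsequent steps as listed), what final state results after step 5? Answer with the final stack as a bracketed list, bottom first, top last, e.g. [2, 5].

(re-executing from step 3 with the substitution; state before step 3: [-3, -3, 67])
3 | DUP | [-3, -3, 67, 67]
4 | PUSH -95 | [-3, -3, 67, 67, -95]
5 | PUSH -25 | [-3, -3, 67, 67, -95, -25]

[-3, -3, 67, 67, -95, -25]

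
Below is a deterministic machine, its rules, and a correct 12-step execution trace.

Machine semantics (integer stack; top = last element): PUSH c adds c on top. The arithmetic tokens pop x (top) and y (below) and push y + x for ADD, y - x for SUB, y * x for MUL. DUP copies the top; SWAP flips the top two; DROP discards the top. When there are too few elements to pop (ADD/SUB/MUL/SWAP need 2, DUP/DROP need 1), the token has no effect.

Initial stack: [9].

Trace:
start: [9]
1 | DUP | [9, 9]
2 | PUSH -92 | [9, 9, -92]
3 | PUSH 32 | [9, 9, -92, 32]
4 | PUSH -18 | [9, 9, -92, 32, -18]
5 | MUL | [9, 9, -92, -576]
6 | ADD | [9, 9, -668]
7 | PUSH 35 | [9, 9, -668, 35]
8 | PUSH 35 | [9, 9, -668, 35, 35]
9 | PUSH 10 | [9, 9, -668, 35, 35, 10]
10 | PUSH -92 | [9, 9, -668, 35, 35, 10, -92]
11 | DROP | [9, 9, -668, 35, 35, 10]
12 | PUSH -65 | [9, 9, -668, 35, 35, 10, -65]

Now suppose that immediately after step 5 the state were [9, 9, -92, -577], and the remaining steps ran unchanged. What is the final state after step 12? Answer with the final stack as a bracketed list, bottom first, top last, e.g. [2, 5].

[9, 9, -669, 35, 35, 10, -65]

state after step 5 := [9, 9, -92, -577]
6 | ADD | [9, 9, -669]
7 | PUSH 35 | [9, 9, -669, 35]
8 | PUSH 35 | [9, 9, -669, 35, 35]
9 | PUSH 10 | [9, 9, -669, 35, 35, 10]
10 | PUSH -92 | [9, 9, -669, 35, 35, 10, -92]
11 | DROP | [9, 9, -669, 35, 35, 10]
12 | PUSH -65 | [9, 9, -669, 35, 35, 10, -65]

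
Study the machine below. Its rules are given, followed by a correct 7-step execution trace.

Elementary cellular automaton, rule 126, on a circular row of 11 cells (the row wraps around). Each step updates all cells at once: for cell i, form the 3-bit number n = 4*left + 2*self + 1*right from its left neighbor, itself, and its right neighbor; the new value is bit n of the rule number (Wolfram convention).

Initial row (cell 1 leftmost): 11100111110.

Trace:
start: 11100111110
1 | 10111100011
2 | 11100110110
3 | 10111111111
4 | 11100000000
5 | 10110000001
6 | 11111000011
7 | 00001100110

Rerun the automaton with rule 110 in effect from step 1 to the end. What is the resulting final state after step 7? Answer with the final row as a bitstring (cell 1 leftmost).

11101111110

(re-executing steps 1..7 under rule 110; state before step 1: 11100111110)
1 | 10101100011
2 | 11111100110
3 | 10000101111
4 | 10001111000
5 | 10011001001
6 | 10111011011
7 | 11101111110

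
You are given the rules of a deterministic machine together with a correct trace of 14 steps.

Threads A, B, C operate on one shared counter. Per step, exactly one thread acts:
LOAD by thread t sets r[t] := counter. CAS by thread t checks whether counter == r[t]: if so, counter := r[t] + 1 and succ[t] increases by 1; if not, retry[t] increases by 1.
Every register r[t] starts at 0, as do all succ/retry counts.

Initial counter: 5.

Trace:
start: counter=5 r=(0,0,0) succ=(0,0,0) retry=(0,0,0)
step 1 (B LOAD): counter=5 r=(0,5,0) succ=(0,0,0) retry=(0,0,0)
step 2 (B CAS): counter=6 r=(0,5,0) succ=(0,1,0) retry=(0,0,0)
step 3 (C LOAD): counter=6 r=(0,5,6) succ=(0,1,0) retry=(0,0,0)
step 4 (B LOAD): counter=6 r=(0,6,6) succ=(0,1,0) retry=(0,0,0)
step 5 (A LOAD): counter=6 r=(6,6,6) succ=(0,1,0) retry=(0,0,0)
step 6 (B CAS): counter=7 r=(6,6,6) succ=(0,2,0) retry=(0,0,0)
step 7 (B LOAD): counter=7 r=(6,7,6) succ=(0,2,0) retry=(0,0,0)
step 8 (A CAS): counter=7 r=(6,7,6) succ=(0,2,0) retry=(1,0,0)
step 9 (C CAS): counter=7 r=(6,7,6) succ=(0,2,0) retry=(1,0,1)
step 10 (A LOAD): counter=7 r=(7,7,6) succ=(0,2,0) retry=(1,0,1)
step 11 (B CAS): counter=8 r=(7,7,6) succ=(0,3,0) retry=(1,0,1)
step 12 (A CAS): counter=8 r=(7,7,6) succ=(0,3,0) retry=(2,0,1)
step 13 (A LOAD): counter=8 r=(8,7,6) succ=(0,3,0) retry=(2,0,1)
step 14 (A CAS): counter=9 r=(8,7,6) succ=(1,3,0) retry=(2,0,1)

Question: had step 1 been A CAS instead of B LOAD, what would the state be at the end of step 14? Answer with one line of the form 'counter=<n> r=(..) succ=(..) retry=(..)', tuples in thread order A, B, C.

(re-executing from step 1 with the substitution; state before step 1: counter=5 r=(0,0,0) succ=(0,0,0) retry=(0,0,0))
step 1 (A CAS): counter=5 r=(0,0,0) succ=(0,0,0) retry=(1,0,0)
step 2 (B CAS): counter=5 r=(0,0,0) succ=(0,0,0) retry=(1,1,0)
step 3 (C LOAD): counter=5 r=(0,0,5) succ=(0,0,0) retry=(1,1,0)
step 4 (B LOAD): counter=5 r=(0,5,5) succ=(0,0,0) retry=(1,1,0)
step 5 (A LOAD): counter=5 r=(5,5,5) succ=(0,0,0) retry=(1,1,0)
step 6 (B CAS): counter=6 r=(5,5,5) succ=(0,1,0) retry=(1,1,0)
step 7 (B LOAD): counter=6 r=(5,6,5) succ=(0,1,0) retry=(1,1,0)
step 8 (A CAS): counter=6 r=(5,6,5) succ=(0,1,0) retry=(2,1,0)
step 9 (C CAS): counter=6 r=(5,6,5) succ=(0,1,0) retry=(2,1,1)
step 10 (A LOAD): counter=6 r=(6,6,5) succ=(0,1,0) retry=(2,1,1)
step 11 (B CAS): counter=7 r=(6,6,5) succ=(0,2,0) retry=(2,1,1)
step 12 (A CAS): counter=7 r=(6,6,5) succ=(0,2,0) retry=(3,1,1)
step 13 (A LOAD): counter=7 r=(7,6,5) succ=(0,2,0) retry=(3,1,1)
step 14 (A CAS): counter=8 r=(7,6,5) succ=(1,2,0) retry=(3,1,1)

counter=8 r=(7,6,5) succ=(1,2,0) retry=(3,1,1)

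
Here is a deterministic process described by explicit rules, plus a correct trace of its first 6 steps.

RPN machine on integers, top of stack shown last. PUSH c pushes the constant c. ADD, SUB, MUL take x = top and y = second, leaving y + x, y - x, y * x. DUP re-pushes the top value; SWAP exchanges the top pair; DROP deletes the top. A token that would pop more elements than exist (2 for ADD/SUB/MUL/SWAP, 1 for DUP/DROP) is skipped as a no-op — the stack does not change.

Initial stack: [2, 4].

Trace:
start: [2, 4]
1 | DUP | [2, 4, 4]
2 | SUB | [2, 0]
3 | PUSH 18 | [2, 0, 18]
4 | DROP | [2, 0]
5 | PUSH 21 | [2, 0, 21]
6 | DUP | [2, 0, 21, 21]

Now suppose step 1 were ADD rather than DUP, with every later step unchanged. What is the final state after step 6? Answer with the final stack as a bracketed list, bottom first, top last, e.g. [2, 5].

(re-executing from step 1 with the substitution; state before step 1: [2, 4])
1 | ADD | [6]
2 | SUB | [6]
3 | PUSH 18 | [6, 18]
4 | DROP | [6]
5 | PUSH 21 | [6, 21]
6 | DUP | [6, 21, 21]

[6, 21, 21]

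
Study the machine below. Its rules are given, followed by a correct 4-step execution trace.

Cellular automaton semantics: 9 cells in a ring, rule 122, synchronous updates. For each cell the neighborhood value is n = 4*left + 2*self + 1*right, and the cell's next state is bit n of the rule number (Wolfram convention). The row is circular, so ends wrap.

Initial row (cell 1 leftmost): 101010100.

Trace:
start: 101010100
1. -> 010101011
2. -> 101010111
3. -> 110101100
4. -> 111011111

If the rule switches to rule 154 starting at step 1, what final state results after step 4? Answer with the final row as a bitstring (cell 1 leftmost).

(re-executing steps 1..4 under rule 154; state before step 1: 101010100)
1. -> 000000011
2. -> 100000110
3. -> 010001100
4. -> 101011010

101011010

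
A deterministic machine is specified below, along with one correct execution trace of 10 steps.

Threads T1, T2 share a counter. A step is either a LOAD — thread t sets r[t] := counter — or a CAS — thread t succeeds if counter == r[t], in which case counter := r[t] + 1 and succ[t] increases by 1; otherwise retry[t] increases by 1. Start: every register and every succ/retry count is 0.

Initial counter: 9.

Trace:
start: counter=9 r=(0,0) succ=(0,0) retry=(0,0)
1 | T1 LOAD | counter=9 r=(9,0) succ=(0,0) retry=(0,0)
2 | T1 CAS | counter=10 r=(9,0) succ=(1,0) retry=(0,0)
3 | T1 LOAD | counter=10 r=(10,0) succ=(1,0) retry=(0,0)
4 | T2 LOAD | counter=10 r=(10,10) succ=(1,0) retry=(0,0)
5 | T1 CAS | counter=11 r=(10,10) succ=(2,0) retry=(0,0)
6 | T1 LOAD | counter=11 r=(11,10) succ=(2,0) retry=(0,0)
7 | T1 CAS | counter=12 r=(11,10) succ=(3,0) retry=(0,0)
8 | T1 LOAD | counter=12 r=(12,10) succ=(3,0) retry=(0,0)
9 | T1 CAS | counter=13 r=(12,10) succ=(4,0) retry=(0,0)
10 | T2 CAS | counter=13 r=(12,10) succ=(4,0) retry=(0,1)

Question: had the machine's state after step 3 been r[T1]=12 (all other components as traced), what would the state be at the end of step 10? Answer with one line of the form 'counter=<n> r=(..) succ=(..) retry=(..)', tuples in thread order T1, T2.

counter=12 r=(11,10) succ=(3,0) retry=(1,1)

state after step 3 := counter=10 r=(12,0) succ=(1,0) retry=(0,0)
4 | T2 LOAD | counter=10 r=(12,10) succ=(1,0) retry=(0,0)
5 | T1 CAS | counter=10 r=(12,10) succ=(1,0) retry=(1,0)
6 | T1 LOAD | counter=10 r=(10,10) succ=(1,0) retry=(1,0)
7 | T1 CAS | counter=11 r=(10,10) succ=(2,0) retry=(1,0)
8 | T1 LOAD | counter=11 r=(11,10) succ=(2,0) retry=(1,0)
9 | T1 CAS | counter=12 r=(11,10) succ=(3,0) retry=(1,0)
10 | T2 CAS | counter=12 r=(11,10) succ=(3,0) retry=(1,1)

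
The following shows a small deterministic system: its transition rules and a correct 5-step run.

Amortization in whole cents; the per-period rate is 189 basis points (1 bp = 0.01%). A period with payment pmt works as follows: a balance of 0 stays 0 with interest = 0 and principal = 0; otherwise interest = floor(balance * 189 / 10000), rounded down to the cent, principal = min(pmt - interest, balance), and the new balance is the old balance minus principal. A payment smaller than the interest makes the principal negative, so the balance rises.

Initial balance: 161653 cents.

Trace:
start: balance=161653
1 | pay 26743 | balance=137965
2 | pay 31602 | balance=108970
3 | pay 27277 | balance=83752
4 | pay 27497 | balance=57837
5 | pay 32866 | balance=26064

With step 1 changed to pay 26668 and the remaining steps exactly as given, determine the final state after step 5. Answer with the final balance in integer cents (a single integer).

(re-executing from step 1 with the substitution; state before step 1: balance=161653)
1 | pay 26668 | balance=138040
2 | pay 31602 | balance=109046
3 | pay 27277 | balance=83829
4 | pay 27497 | balance=57916
5 | pay 32866 | balance=26144

26144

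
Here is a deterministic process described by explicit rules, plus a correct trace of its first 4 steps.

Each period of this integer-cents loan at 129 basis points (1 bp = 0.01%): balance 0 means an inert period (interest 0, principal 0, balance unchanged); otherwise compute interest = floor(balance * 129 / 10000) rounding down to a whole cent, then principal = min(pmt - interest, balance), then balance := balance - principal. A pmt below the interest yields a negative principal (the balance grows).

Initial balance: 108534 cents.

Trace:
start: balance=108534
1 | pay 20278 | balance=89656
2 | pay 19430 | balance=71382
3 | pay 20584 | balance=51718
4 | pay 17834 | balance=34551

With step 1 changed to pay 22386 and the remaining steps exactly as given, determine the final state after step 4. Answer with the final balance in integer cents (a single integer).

(re-executing from step 1 with the substitution; state before step 1: balance=108534)
1 | pay 22386 | balance=87548
2 | pay 19430 | balance=69247
3 | pay 20584 | balance=49556
4 | pay 17834 | balance=32361

32361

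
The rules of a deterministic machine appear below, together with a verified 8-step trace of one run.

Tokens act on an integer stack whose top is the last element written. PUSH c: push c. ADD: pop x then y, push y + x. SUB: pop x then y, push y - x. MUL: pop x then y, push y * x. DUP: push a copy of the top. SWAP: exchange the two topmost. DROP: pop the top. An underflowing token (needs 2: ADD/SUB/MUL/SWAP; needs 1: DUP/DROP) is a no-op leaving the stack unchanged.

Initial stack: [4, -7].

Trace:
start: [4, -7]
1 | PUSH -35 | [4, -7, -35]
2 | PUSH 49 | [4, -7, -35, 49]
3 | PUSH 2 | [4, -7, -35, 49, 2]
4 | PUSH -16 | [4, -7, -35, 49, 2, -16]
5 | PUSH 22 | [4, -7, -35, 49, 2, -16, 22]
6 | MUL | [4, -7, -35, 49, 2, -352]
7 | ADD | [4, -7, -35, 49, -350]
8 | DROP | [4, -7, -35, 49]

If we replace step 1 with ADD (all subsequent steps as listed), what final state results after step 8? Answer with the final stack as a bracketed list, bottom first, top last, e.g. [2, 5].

[-3, 49]

(re-executing from step 1 with the substitution; state before step 1: [4, -7])
1 | ADD | [-3]
2 | PUSH 49 | [-3, 49]
3 | PUSH 2 | [-3, 49, 2]
4 | PUSH -16 | [-3, 49, 2, -16]
5 | PUSH 22 | [-3, 49, 2, -16, 22]
6 | MUL | [-3, 49, 2, -352]
7 | ADD | [-3, 49, -350]
8 | DROP | [-3, 49]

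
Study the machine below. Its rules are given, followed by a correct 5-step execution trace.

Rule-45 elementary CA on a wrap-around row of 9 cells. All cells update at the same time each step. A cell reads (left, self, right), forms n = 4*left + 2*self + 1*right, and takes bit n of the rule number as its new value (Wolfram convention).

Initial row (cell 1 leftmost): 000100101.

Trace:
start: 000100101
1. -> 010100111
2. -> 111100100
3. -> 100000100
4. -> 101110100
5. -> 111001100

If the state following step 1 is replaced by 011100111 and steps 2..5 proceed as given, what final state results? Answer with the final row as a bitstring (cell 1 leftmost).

state after step 1 := 011100111
2. -> 110000100
3. -> 100110100
4. -> 100101100
5. -> 100111000

100111000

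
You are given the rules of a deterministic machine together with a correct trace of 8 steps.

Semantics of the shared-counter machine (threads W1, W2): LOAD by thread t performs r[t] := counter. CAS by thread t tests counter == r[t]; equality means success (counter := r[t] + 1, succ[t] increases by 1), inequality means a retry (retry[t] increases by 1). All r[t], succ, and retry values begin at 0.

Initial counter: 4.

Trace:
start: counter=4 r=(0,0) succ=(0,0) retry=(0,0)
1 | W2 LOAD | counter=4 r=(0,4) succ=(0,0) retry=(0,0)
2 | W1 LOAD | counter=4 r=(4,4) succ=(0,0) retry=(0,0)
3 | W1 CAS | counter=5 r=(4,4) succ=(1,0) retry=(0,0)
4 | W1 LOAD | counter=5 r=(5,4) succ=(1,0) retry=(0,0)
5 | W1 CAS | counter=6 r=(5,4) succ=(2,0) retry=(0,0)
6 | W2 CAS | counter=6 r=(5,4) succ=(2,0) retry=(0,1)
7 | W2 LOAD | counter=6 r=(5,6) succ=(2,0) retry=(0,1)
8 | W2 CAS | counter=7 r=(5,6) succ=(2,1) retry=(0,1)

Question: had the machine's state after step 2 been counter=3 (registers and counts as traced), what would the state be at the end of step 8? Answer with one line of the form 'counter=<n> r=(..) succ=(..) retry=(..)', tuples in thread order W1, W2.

state after step 2 := counter=3 r=(4,4) succ=(0,0) retry=(0,0)
3 | W1 CAS | counter=3 r=(4,4) succ=(0,0) retry=(1,0)
4 | W1 LOAD | counter=3 r=(3,4) succ=(0,0) retry=(1,0)
5 | W1 CAS | counter=4 r=(3,4) succ=(1,0) retry=(1,0)
6 | W2 CAS | counter=5 r=(3,4) succ=(1,1) retry=(1,0)
7 | W2 LOAD | counter=5 r=(3,5) succ=(1,1) retry=(1,0)
8 | W2 CAS | counter=6 r=(3,5) succ=(1,2) retry=(1,0)

counter=6 r=(3,5) succ=(1,2) retry=(1,0)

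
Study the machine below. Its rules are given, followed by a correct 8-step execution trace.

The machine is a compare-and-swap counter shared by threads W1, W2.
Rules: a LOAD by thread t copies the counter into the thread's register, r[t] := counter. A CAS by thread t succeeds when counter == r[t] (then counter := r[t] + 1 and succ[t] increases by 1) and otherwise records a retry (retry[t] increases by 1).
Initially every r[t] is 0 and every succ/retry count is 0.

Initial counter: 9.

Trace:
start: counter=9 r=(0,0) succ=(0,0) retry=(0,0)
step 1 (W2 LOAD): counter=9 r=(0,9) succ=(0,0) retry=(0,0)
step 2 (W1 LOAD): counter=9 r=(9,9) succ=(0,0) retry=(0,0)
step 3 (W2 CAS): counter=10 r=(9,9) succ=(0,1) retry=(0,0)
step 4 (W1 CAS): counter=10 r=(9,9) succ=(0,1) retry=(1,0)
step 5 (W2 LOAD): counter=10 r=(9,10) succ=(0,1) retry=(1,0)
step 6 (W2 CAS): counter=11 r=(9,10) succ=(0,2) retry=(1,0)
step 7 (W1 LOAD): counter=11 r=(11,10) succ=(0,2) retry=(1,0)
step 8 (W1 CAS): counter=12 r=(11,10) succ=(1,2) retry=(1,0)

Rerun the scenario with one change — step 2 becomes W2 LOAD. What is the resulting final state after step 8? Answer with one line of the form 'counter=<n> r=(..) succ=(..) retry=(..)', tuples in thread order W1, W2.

(re-executing from step 2 with the substitution; state before step 2: counter=9 r=(0,9) succ=(0,0) retry=(0,0))
step 2 (W2 LOAD): counter=9 r=(0,9) succ=(0,0) retry=(0,0)
step 3 (W2 CAS): counter=10 r=(0,9) succ=(0,1) retry=(0,0)
step 4 (W1 CAS): counter=10 r=(0,9) succ=(0,1) retry=(1,0)
step 5 (W2 LOAD): counter=10 r=(0,10) succ=(0,1) retry=(1,0)
step 6 (W2 CAS): counter=11 r=(0,10) succ=(0,2) retry=(1,0)
step 7 (W1 LOAD): counter=11 r=(11,10) succ=(0,2) retry=(1,0)
step 8 (W1 CAS): counter=12 r=(11,10) succ=(1,2) retry=(1,0)

counter=12 r=(11,10) succ=(1,2) retry=(1,0)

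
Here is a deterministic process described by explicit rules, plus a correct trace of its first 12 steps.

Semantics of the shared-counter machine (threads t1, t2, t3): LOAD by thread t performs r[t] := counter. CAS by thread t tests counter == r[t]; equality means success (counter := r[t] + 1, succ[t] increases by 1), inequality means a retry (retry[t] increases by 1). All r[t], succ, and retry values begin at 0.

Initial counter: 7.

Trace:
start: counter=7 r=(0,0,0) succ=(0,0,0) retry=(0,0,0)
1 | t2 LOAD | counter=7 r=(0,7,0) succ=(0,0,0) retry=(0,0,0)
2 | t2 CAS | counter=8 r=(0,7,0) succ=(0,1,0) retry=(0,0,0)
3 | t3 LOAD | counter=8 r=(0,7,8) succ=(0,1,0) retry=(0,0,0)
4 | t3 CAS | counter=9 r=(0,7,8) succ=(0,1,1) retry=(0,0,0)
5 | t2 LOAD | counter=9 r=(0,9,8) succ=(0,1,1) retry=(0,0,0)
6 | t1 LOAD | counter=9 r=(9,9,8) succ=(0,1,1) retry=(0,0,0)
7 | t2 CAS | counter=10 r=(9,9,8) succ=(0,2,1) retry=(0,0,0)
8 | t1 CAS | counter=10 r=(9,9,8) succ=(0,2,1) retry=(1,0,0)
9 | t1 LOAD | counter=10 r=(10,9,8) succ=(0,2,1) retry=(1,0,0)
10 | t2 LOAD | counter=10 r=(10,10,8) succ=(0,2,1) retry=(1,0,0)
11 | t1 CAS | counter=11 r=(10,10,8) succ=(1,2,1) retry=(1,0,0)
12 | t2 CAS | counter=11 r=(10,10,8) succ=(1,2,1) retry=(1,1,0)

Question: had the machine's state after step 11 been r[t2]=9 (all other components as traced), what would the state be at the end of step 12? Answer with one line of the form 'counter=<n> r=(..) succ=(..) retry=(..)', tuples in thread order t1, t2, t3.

state after step 11 := counter=11 r=(10,9,8) succ=(1,2,1) retry=(1,0,0)
12 | t2 CAS | counter=11 r=(10,9,8) succ=(1,2,1) retry=(1,1,0)

counter=11 r=(10,9,8) succ=(1,2,1) retry=(1,1,0)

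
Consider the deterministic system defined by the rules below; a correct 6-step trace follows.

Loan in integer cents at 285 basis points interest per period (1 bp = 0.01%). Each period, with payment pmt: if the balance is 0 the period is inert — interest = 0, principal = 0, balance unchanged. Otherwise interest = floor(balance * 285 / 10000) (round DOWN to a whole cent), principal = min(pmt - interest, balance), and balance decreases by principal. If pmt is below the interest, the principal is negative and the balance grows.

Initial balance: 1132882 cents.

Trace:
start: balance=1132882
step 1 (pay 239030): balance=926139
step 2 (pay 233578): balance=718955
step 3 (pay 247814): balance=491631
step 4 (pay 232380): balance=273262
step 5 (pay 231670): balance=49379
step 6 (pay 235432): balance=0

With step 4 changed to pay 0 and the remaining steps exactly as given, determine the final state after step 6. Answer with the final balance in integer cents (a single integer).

(re-executing from step 4 with the substitution; state before step 4: balance=491631)
step 4 (pay 0): balance=505642
step 5 (pay 231670): balance=288382
step 6 (pay 235432): balance=61168

61168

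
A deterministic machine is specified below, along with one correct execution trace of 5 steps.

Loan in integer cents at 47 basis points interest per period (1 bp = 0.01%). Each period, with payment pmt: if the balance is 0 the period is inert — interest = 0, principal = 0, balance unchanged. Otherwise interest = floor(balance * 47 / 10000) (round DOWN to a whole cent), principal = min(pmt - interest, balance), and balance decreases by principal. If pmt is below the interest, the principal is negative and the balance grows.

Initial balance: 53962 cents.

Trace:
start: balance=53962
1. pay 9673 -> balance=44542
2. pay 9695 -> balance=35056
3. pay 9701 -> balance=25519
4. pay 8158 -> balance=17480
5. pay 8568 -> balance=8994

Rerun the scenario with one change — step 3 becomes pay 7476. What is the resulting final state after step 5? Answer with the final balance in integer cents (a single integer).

(re-executing from step 3 with the substitution; state before step 3: balance=35056)
3. pay 7476 -> balance=27744
4. pay 8158 -> balance=19716
5. pay 8568 -> balance=11240

11240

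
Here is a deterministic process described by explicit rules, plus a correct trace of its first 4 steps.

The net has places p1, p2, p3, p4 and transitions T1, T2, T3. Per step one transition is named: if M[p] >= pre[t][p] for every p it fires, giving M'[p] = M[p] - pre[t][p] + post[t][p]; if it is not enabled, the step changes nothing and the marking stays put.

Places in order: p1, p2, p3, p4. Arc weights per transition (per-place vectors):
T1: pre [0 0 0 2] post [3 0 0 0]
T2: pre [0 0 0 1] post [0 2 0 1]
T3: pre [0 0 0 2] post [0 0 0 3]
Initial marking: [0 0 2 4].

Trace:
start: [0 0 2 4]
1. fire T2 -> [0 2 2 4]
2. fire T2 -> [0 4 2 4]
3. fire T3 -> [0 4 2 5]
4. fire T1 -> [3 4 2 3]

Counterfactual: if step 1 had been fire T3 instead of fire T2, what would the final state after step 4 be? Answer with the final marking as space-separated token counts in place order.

3 2 2 4

(re-executing from step 1 with the substitution; state before step 1: [0 0 2 4])
1. fire T3 -> [0 0 2 5]
2. fire T2 -> [0 2 2 5]
3. fire T3 -> [0 2 2 6]
4. fire T1 -> [3 2 2 4]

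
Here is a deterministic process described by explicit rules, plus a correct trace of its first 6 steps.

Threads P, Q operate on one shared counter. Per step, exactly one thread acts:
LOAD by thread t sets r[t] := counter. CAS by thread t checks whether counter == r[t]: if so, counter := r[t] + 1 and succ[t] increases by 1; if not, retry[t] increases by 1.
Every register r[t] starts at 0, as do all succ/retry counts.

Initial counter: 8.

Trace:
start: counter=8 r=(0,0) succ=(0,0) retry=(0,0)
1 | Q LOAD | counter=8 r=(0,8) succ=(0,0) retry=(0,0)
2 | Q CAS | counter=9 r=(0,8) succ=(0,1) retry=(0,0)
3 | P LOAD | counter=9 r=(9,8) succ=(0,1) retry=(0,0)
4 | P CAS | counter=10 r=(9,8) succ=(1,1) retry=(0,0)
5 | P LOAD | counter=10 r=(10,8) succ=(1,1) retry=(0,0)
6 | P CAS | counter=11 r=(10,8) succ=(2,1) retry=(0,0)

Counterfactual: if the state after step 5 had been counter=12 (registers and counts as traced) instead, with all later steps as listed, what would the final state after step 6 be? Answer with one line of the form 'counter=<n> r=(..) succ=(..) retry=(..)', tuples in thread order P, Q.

state after step 5 := counter=12 r=(10,8) succ=(1,1) retry=(0,0)
6 | P CAS | counter=12 r=(10,8) succ=(1,1) retry=(1,0)

counter=12 r=(10,8) succ=(1,1) retry=(1,0)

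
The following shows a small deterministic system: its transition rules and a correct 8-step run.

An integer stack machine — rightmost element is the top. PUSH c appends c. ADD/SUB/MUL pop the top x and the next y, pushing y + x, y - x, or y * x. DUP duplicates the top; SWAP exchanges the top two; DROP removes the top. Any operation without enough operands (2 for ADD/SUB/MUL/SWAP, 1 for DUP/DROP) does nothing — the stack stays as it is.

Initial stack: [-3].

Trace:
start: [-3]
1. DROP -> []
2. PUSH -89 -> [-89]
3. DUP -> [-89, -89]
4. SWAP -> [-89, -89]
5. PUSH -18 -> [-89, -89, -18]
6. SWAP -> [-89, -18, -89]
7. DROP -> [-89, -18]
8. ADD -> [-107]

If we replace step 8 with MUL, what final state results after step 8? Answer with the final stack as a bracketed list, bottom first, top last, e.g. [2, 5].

(re-executing from step 8 with the substitution; state before step 8: [-89, -18])
8. MUL -> [1602]

[1602]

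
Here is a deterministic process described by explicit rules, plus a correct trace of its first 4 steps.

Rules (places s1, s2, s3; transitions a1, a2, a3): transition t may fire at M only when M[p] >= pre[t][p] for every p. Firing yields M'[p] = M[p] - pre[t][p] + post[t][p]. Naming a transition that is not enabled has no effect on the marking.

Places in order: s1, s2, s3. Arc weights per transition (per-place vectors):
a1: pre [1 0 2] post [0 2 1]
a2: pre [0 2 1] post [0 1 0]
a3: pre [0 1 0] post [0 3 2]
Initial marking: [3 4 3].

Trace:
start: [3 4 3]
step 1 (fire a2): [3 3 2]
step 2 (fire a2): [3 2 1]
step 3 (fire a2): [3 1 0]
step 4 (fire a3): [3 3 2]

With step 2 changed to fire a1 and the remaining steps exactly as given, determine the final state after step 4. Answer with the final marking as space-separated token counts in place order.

(re-executing from step 2 with the substitution; state before step 2: [3 3 2])
step 2 (fire a1): [2 5 1]
step 3 (fire a2): [2 4 0]
step 4 (fire a3): [2 6 2]

2 6 2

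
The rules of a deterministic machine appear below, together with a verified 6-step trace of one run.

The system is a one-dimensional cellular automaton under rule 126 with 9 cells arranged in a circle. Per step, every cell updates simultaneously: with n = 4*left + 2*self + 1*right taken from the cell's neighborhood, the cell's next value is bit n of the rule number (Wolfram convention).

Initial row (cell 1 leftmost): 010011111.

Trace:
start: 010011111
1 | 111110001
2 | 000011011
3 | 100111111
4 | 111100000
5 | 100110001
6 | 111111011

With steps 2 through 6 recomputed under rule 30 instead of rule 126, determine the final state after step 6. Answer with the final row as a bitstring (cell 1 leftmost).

111101000

(re-executing steps 2..6 under rule 30; state before step 2: 111110001)
2 | 000001011
3 | 100011010
4 | 110110010
5 | 100101110
6 | 111101000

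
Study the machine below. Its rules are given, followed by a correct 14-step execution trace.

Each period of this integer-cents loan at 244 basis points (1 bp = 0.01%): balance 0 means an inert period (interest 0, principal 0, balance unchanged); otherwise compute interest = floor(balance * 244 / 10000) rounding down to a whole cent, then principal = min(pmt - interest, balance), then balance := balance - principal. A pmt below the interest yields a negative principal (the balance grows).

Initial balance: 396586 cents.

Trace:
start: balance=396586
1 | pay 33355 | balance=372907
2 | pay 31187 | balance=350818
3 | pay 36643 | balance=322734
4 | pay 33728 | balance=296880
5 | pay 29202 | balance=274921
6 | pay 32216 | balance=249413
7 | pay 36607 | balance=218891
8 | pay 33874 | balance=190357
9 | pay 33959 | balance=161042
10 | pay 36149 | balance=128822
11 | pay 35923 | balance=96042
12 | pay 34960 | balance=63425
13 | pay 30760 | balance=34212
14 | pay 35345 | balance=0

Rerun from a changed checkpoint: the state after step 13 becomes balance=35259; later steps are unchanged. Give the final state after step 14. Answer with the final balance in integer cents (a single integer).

774

state after step 13 := balance=35259
14 | pay 35345 | balance=774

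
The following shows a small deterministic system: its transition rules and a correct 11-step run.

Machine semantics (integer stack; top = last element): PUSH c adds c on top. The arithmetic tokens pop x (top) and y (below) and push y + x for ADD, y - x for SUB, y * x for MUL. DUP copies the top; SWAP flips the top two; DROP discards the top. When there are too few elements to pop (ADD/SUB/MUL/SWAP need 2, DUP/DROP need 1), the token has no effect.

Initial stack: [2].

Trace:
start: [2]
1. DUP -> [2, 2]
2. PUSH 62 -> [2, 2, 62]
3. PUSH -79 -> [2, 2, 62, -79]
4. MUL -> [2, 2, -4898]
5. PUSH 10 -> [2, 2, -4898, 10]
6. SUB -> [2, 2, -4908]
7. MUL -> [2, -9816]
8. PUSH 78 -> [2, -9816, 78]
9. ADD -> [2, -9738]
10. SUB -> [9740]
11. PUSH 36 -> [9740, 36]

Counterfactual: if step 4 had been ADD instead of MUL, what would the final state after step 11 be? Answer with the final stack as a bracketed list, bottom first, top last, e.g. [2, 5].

(re-executing from step 4 with the substitution; state before step 4: [2, 2, 62, -79])
4. ADD -> [2, 2, -17]
5. PUSH 10 -> [2, 2, -17, 10]
6. SUB -> [2, 2, -27]
7. MUL -> [2, -54]
8. PUSH 78 -> [2, -54, 78]
9. ADD -> [2, 24]
10. SUB -> [-22]
11. PUSH 36 -> [-22, 36]

[-22, 36]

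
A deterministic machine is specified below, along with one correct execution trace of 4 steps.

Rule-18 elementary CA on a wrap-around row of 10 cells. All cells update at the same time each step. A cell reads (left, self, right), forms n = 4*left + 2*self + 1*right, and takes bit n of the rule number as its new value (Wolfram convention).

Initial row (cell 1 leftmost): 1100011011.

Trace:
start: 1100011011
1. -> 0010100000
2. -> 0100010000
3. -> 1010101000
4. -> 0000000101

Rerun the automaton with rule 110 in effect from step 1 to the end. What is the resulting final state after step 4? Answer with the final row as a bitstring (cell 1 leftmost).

(re-executing steps 1..4 under rule 110; state before step 1: 1100011011)
1. -> 0100111110
2. -> 1101100010
3. -> 1111100111
4. -> 0000101100

0000101100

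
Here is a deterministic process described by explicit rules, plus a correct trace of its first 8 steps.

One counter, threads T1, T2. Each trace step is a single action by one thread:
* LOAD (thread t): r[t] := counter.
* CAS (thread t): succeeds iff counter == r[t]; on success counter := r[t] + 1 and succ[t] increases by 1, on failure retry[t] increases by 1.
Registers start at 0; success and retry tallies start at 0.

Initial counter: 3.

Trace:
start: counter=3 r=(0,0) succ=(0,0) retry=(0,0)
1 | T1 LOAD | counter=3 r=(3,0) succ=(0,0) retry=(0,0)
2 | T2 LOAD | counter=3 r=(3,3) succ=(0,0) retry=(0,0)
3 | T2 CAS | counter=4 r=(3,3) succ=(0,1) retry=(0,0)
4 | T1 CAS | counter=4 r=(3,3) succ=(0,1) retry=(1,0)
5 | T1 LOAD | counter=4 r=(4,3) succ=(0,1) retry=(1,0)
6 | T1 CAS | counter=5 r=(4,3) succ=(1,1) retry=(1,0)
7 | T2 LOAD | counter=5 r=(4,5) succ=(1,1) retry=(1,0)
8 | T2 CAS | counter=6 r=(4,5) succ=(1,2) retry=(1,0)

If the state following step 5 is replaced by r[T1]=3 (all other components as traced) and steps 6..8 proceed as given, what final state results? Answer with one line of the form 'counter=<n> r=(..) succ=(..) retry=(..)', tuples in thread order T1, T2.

counter=5 r=(3,4) succ=(0,2) retry=(2,0)

state after step 5 := counter=4 r=(3,3) succ=(0,1) retry=(1,0)
6 | T1 CAS | counter=4 r=(3,3) succ=(0,1) retry=(2,0)
7 | T2 LOAD | counter=4 r=(3,4) succ=(0,1) retry=(2,0)
8 | T2 CAS | counter=5 r=(3,4) succ=(0,2) retry=(2,0)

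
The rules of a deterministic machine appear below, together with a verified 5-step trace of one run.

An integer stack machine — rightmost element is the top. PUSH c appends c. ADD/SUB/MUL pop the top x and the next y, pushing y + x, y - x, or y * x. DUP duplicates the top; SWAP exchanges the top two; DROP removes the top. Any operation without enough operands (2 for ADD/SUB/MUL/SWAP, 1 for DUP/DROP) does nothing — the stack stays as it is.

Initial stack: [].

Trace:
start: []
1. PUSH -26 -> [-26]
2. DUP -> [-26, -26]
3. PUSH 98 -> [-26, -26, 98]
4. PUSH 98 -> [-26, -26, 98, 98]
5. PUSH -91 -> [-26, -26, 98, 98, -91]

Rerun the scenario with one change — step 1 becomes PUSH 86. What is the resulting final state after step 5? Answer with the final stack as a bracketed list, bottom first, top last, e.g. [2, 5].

[86, 86, 98, 98, -91]

(re-executing from step 1 with the substitution; state before step 1: [])
1. PUSH 86 -> [86]
2. DUP -> [86, 86]
3. PUSH 98 -> [86, 86, 98]
4. PUSH 98 -> [86, 86, 98, 98]
5. PUSH -91 -> [86, 86, 98, 98, -91]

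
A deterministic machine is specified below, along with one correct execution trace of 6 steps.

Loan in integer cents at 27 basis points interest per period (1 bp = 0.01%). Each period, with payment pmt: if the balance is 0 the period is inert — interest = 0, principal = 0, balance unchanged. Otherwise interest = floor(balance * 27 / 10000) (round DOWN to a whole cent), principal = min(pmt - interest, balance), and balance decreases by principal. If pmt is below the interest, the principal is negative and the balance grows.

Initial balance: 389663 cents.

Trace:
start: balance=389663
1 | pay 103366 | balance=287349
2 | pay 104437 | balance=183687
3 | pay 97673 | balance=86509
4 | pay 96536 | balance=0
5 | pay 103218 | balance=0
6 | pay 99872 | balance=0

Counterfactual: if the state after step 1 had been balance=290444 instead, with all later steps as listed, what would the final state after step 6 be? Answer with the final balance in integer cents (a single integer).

state after step 1 := balance=290444
2 | pay 104437 | balance=186791
3 | pay 97673 | balance=89622
4 | pay 96536 | balance=0
5 | pay 103218 | balance=0
6 | pay 99872 | balance=0

0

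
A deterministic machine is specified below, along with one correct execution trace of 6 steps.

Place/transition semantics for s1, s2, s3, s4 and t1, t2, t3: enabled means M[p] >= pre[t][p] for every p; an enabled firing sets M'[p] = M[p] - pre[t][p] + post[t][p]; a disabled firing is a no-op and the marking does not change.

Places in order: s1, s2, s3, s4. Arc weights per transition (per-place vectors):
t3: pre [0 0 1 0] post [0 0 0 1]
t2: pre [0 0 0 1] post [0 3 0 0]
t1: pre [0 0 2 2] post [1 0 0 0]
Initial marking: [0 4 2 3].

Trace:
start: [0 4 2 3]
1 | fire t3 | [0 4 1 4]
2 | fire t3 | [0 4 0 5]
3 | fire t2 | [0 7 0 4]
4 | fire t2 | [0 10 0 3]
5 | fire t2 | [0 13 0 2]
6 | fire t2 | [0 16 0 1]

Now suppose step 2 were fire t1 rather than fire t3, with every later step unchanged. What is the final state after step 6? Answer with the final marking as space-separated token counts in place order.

0 16 1 0

(re-executing from step 2 with the substitution; state before step 2: [0 4 1 4])
2 | fire t1 | [0 4 1 4]
3 | fire t2 | [0 7 1 3]
4 | fire t2 | [0 10 1 2]
5 | fire t2 | [0 13 1 1]
6 | fire t2 | [0 16 1 0]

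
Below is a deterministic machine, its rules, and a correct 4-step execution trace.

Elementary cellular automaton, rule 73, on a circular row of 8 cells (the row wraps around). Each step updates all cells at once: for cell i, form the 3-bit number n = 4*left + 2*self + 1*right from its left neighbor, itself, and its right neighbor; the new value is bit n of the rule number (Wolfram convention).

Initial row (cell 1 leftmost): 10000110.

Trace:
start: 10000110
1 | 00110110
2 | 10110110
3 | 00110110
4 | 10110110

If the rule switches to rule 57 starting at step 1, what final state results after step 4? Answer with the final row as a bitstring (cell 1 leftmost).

(re-executing steps 1..4 under rule 57; state before step 1: 10000110)
1 | 01110101
2 | 11001010
3 | 10100101
4 | 01010011

01010011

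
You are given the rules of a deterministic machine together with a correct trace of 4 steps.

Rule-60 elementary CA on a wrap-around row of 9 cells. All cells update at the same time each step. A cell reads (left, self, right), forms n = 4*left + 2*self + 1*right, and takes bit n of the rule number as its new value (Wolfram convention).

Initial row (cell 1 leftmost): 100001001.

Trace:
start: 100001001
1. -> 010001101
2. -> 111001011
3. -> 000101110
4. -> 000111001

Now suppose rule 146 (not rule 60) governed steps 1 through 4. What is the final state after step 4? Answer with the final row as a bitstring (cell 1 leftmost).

000101101

(re-executing steps 1..4 under rule 146; state before step 1: 100001001)
1. -> 010010110
2. -> 101100001
3. -> 000010010
4. -> 000101101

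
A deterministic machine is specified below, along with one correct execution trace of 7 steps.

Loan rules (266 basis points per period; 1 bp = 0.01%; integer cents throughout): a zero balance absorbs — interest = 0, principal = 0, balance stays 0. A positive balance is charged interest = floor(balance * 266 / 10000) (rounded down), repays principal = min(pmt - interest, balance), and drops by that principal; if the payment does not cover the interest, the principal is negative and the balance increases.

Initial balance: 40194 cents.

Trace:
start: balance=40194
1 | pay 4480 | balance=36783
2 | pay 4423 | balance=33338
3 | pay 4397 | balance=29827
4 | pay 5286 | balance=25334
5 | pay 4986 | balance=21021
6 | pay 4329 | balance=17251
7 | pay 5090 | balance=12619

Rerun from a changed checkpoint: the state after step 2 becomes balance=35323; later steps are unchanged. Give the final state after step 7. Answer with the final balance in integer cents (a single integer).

state after step 2 := balance=35323
3 | pay 4397 | balance=31865
4 | pay 5286 | balance=27426
5 | pay 4986 | balance=23169
6 | pay 4329 | balance=19456
7 | pay 5090 | balance=14883

14883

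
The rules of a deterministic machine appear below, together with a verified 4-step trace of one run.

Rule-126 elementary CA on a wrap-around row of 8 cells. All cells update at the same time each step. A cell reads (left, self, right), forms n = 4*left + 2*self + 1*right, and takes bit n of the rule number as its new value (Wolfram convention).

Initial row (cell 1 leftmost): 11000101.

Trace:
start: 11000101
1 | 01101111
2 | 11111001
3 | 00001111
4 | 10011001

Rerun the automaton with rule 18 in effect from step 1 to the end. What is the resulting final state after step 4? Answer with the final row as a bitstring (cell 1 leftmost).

(re-executing steps 1..4 under rule 18; state before step 1: 11000101)
1 | 00101000
2 | 01000100
3 | 10101010
4 | 00000000

00000000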